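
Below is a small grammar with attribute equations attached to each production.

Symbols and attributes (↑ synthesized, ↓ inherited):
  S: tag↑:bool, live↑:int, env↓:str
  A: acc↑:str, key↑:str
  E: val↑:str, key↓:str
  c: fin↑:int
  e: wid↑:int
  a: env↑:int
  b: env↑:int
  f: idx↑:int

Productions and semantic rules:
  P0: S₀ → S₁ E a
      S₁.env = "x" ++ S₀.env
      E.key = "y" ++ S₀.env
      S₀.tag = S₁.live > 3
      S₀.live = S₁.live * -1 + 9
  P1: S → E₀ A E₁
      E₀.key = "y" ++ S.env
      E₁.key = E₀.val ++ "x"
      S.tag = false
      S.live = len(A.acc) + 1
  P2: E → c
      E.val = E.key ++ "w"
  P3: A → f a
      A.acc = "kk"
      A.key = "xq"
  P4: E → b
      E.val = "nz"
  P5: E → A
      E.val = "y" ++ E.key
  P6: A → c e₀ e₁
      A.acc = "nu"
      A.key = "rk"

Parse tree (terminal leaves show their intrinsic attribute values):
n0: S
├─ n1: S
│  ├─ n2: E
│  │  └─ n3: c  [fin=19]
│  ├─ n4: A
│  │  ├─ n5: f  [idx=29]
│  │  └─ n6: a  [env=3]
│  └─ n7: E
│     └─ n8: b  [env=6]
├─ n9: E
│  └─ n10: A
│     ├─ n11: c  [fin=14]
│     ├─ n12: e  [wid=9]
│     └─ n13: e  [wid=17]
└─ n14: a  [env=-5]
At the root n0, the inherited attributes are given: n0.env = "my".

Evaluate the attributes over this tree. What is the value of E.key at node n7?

1. n0.env = "my"  [given at root]
2. n1.env = "xmy"  ["x" ++ S₀.env]
3. n2.key = "yxmy"  ["y" ++ S.env]
4. n3.fin = 19  [terminal]
5. n2.val = "yxmyw"  [E.key ++ "w"]
6. n5.idx = 29  [terminal]
7. n6.env = 3  [terminal]
8. n4.acc = "kk"  ["kk"]
9. n4.key = "xq"  ["xq"]
10. n7.key = "yxmywx"  [E₀.val ++ "x"]
11. n8.env = 6  [terminal]
12. n7.val = "nz"  ["nz"]
13. n1.tag = false  [false]
14. n1.live = 3  [len(A.acc) + 1]
15. n9.key = "ymy"  ["y" ++ S₀.env]
16. n11.fin = 14  [terminal]
17. n12.wid = 9  [terminal]
18. n13.wid = 17  [terminal]
19. n10.acc = "nu"  ["nu"]
20. n10.key = "rk"  ["rk"]
21. n9.val = "yymy"  ["y" ++ E.key]
22. n14.env = -5  [terminal]
23. n0.tag = false  [S₁.live > 3]
24. n0.live = 6  [S₁.live * -1 + 9]

"yxmywx"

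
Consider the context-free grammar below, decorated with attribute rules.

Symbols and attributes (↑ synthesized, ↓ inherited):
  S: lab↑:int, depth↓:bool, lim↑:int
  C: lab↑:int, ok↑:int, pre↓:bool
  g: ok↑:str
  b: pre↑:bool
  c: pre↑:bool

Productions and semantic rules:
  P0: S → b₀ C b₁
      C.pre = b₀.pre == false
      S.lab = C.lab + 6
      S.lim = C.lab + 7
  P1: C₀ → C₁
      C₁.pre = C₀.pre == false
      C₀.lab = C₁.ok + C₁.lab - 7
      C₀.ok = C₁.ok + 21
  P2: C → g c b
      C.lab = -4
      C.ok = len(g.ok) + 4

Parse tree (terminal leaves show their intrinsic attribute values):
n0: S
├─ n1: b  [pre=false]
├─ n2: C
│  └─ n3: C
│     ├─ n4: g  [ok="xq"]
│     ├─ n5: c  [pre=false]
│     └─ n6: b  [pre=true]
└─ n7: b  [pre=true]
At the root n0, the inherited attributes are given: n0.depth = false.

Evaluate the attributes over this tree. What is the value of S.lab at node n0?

1. n0.depth = false  [given at root]
2. n1.pre = false  [terminal]
3. n2.pre = true  [b₀.pre == false]
4. n3.pre = false  [C₀.pre == false]
5. n4.ok = "xq"  [terminal]
6. n5.pre = false  [terminal]
7. n6.pre = true  [terminal]
8. n3.lab = -4  [-4]
9. n3.ok = 6  [len(g.ok) + 4]
10. n2.lab = -5  [C₁.ok + C₁.lab - 7]
11. n2.ok = 27  [C₁.ok + 21]
12. n7.pre = true  [terminal]
13. n0.lab = 1  [C.lab + 6]
14. n0.lim = 2  [C.lab + 7]

1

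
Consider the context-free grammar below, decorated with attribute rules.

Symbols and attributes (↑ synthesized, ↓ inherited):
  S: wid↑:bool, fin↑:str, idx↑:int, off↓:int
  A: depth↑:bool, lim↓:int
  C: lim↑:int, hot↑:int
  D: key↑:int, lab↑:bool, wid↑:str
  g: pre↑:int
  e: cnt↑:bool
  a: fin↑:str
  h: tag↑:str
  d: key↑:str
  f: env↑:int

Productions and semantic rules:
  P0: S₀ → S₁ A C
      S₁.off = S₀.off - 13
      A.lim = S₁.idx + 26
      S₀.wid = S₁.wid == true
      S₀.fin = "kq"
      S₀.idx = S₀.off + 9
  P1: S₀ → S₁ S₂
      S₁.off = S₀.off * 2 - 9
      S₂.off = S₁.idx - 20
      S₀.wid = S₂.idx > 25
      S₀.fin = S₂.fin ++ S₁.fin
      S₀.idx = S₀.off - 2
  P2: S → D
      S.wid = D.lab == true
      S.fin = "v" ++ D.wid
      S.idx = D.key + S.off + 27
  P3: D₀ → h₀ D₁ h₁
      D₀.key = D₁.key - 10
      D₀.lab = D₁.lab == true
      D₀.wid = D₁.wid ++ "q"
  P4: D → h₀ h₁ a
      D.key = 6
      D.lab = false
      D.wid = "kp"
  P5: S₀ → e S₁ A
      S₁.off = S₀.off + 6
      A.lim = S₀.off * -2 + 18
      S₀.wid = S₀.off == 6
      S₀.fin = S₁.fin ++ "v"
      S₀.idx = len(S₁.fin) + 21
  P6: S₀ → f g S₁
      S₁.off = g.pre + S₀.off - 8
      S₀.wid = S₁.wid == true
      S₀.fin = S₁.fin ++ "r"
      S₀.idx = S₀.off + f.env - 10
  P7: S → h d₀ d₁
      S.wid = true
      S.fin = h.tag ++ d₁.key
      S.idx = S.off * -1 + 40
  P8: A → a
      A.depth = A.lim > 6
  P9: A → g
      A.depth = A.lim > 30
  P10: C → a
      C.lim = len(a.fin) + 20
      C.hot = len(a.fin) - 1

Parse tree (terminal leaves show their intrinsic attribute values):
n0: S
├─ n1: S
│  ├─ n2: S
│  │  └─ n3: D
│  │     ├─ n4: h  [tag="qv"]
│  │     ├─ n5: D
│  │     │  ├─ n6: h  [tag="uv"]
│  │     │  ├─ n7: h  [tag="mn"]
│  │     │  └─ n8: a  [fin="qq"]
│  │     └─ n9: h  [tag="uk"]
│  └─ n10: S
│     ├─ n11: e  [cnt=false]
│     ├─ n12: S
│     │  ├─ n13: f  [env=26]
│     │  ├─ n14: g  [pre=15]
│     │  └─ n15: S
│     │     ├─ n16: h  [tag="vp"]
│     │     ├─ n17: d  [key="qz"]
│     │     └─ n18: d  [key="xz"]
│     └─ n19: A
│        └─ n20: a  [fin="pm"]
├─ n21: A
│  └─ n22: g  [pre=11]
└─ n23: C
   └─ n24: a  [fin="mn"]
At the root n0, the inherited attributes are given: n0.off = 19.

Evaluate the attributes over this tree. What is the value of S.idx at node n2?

1. n0.off = 19  [given at root]
2. n1.off = 6  [S₀.off - 13]
3. n2.off = 3  [S₀.off * 2 - 9]
4. n4.tag = "qv"  [terminal]
5. n6.tag = "uv"  [terminal]
6. n7.tag = "mn"  [terminal]
7. n8.fin = "qq"  [terminal]
8. n5.key = 6  [6]
9. n5.lab = false  [false]
10. n5.wid = "kp"  ["kp"]
11. n9.tag = "uk"  [terminal]
12. n3.key = -4  [D₁.key - 10]
13. n3.lab = false  [D₁.lab == true]
14. n3.wid = "kpq"  [D₁.wid ++ "q"]
15. n2.wid = false  [D.lab == true]
16. n2.fin = "vkpq"  ["v" ++ D.wid]
17. n2.idx = 26  [D.key + S.off + 27]
18. n10.off = 6  [S₁.idx - 20]
19. n11.cnt = false  [terminal]
20. n12.off = 12  [S₀.off + 6]
21. n13.env = 26  [terminal]
22. n14.pre = 15  [terminal]
23. n15.off = 19  [g.pre + S₀.off - 8]
24. n16.tag = "vp"  [terminal]
25. n17.key = "qz"  [terminal]
26. n18.key = "xz"  [terminal]
27. n15.wid = true  [true]
28. n15.fin = "vpxz"  [h.tag ++ d₁.key]
29. n15.idx = 21  [S.off * -1 + 40]
30. n12.wid = true  [S₁.wid == true]
31. n12.fin = "vpxzr"  [S₁.fin ++ "r"]
32. n12.idx = 28  [S₀.off + f.env - 10]
33. n19.lim = 6  [S₀.off * -2 + 18]
34. n20.fin = "pm"  [terminal]
35. n19.depth = false  [A.lim > 6]
36. n10.wid = true  [S₀.off == 6]
37. n10.fin = "vpxzrv"  [S₁.fin ++ "v"]
38. n10.idx = 26  [len(S₁.fin) + 21]
39. n1.wid = true  [S₂.idx > 25]
40. n1.fin = "vpxzrvvkpq"  [S₂.fin ++ S₁.fin]
41. n1.idx = 4  [S₀.off - 2]
42. n21.lim = 30  [S₁.idx + 26]
43. n22.pre = 11  [terminal]
44. n21.depth = false  [A.lim > 30]
45. n24.fin = "mn"  [terminal]
46. n23.lim = 22  [len(a.fin) + 20]
47. n23.hot = 1  [len(a.fin) - 1]
48. n0.wid = true  [S₁.wid == true]
49. n0.fin = "kq"  ["kq"]
50. n0.idx = 28  [S₀.off + 9]

26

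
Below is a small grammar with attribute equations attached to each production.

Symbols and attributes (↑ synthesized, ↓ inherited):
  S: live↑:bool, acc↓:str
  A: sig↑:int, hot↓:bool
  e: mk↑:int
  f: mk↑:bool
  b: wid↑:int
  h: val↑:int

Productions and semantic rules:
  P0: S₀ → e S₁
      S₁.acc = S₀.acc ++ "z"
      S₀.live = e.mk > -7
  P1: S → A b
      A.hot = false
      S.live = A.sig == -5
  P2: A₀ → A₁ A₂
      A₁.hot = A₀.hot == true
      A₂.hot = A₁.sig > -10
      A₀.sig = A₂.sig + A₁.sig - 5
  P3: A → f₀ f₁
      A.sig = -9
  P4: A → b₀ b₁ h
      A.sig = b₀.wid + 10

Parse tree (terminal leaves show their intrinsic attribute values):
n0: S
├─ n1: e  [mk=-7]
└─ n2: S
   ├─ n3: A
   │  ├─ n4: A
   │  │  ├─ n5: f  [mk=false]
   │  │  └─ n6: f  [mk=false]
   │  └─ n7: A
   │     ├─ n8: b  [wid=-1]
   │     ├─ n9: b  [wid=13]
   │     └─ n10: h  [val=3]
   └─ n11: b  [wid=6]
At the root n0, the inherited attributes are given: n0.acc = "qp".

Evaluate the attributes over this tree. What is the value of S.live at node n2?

1. n0.acc = "qp"  [given at root]
2. n1.mk = -7  [terminal]
3. n2.acc = "qpz"  [S₀.acc ++ "z"]
4. n3.hot = false  [false]
5. n4.hot = false  [A₀.hot == true]
6. n5.mk = false  [terminal]
7. n6.mk = false  [terminal]
8. n4.sig = -9  [-9]
9. n7.hot = true  [A₁.sig > -10]
10. n8.wid = -1  [terminal]
11. n9.wid = 13  [terminal]
12. n10.val = 3  [terminal]
13. n7.sig = 9  [b₀.wid + 10]
14. n3.sig = -5  [A₂.sig + A₁.sig - 5]
15. n11.wid = 6  [terminal]
16. n2.live = true  [A.sig == -5]
17. n0.live = false  [e.mk > -7]

true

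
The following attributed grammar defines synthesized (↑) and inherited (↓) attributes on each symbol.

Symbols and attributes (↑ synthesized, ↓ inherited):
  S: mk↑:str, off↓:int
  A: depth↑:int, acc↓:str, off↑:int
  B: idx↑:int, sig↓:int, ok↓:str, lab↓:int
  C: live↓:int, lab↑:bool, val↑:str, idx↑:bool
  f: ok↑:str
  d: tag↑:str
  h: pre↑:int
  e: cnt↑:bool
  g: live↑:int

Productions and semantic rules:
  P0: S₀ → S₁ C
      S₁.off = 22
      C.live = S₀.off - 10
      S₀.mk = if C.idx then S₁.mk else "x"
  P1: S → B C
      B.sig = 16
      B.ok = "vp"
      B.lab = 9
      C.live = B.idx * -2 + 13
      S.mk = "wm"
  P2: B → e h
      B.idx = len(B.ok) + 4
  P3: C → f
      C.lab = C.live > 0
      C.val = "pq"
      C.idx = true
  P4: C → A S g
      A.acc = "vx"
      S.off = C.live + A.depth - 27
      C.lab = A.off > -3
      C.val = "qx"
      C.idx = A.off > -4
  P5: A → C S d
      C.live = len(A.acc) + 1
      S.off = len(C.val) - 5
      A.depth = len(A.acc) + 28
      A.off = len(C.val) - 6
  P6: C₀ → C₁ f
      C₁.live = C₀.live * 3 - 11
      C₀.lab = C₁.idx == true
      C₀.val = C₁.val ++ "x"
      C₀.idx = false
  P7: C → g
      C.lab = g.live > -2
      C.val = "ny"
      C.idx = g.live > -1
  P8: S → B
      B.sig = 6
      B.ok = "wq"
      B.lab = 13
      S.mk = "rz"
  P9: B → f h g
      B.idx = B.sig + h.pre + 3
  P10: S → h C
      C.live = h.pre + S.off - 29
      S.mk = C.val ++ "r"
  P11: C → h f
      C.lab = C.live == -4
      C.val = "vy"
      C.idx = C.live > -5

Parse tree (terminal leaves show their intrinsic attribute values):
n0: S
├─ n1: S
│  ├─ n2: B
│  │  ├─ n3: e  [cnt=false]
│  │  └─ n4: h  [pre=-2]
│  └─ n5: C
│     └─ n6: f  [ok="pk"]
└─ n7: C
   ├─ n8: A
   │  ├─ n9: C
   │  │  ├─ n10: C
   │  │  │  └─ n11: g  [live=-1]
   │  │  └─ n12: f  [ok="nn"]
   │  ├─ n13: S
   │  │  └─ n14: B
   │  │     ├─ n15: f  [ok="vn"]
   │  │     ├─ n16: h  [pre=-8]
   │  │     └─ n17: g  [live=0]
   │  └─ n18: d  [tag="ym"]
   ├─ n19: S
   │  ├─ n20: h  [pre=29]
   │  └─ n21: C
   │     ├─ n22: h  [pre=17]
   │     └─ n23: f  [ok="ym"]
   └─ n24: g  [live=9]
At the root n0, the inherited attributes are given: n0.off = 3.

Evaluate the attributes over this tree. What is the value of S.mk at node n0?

1. n0.off = 3  [given at root]
2. n1.off = 22  [22]
3. n2.sig = 16  [16]
4. n2.ok = "vp"  ["vp"]
5. n2.lab = 9  [9]
6. n3.cnt = false  [terminal]
7. n4.pre = -2  [terminal]
8. n2.idx = 6  [len(B.ok) + 4]
9. n5.live = 1  [B.idx * -2 + 13]
10. n6.ok = "pk"  [terminal]
11. n5.lab = true  [C.live > 0]
12. n5.val = "pq"  ["pq"]
13. n5.idx = true  [true]
14. n1.mk = "wm"  ["wm"]
15. n7.live = -7  [S₀.off - 10]
16. n8.acc = "vx"  ["vx"]
17. n9.live = 3  [len(A.acc) + 1]
18. n10.live = -2  [C₀.live * 3 - 11]
19. n11.live = -1  [terminal]
20. n10.lab = true  [g.live > -2]
21. n10.val = "ny"  ["ny"]
22. n10.idx = false  [g.live > -1]
23. n12.ok = "nn"  [terminal]
24. n9.lab = false  [C₁.idx == true]
25. n9.val = "nyx"  [C₁.val ++ "x"]
26. n9.idx = false  [false]
27. n13.off = -2  [len(C.val) - 5]
28. n14.sig = 6  [6]
29. n14.ok = "wq"  ["wq"]
30. n14.lab = 13  [13]
31. n15.ok = "vn"  [terminal]
32. n16.pre = -8  [terminal]
33. n17.live = 0  [terminal]
34. n14.idx = 1  [B.sig + h.pre + 3]
35. n13.mk = "rz"  ["rz"]
36. n18.tag = "ym"  [terminal]
37. n8.depth = 30  [len(A.acc) + 28]
38. n8.off = -3  [len(C.val) - 6]
39. n19.off = -4  [C.live + A.depth - 27]
40. n20.pre = 29  [terminal]
41. n21.live = -4  [h.pre + S.off - 29]
42. n22.pre = 17  [terminal]
43. n23.ok = "ym"  [terminal]
44. n21.lab = true  [C.live == -4]
45. n21.val = "vy"  ["vy"]
46. n21.idx = true  [C.live > -5]
47. n19.mk = "vyr"  [C.val ++ "r"]
48. n24.live = 9  [terminal]
49. n7.lab = false  [A.off > -3]
50. n7.val = "qx"  ["qx"]
51. n7.idx = true  [A.off > -4]
52. n0.mk = "wm"  [if C.idx then S₁.mk else "x"]

"wm"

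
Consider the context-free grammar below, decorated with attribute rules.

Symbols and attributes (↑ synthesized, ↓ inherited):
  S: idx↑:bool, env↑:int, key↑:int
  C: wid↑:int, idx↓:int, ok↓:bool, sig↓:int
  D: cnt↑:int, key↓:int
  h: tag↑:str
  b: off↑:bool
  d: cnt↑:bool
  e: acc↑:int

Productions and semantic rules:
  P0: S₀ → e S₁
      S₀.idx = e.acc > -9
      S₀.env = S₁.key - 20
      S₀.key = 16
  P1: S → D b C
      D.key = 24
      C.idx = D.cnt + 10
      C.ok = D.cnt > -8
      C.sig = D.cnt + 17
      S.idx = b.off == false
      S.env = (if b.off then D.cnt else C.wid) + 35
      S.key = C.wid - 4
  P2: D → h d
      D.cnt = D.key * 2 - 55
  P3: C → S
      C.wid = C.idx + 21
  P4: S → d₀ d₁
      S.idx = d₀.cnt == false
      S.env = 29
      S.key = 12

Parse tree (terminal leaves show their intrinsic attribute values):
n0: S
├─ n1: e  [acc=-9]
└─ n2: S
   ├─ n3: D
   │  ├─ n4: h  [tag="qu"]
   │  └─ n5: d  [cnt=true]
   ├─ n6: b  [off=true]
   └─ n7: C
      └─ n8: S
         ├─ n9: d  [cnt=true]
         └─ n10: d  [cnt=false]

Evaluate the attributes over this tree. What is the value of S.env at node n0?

0

1. n1.acc = -9  [terminal]
2. n3.key = 24  [24]
3. n4.tag = "qu"  [terminal]
4. n5.cnt = true  [terminal]
5. n3.cnt = -7  [D.key * 2 - 55]
6. n6.off = true  [terminal]
7. n7.idx = 3  [D.cnt + 10]
8. n7.ok = true  [D.cnt > -8]
9. n7.sig = 10  [D.cnt + 17]
10. n9.cnt = true  [terminal]
11. n10.cnt = false  [terminal]
12. n8.idx = false  [d₀.cnt == false]
13. n8.env = 29  [29]
14. n8.key = 12  [12]
15. n7.wid = 24  [C.idx + 21]
16. n2.idx = false  [b.off == false]
17. n2.env = 28  [(if b.off then D.cnt else C.wid) + 35]
18. n2.key = 20  [C.wid - 4]
19. n0.idx = false  [e.acc > -9]
20. n0.env = 0  [S₁.key - 20]
21. n0.key = 16  [16]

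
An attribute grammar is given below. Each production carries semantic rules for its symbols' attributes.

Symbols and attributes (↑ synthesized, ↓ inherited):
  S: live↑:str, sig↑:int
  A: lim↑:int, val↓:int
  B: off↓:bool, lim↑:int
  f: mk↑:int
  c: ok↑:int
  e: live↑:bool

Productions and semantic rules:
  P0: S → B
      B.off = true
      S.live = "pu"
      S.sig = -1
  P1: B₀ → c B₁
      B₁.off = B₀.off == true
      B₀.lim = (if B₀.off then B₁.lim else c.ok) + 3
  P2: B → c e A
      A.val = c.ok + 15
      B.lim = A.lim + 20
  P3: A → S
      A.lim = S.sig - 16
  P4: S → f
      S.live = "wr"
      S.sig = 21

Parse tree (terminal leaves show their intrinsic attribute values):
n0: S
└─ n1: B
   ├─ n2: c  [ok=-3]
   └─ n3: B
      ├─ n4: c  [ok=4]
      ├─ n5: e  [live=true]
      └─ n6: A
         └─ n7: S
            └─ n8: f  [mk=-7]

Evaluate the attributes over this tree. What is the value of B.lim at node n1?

1. n1.off = true  [true]
2. n2.ok = -3  [terminal]
3. n3.off = true  [B₀.off == true]
4. n4.ok = 4  [terminal]
5. n5.live = true  [terminal]
6. n6.val = 19  [c.ok + 15]
7. n8.mk = -7  [terminal]
8. n7.live = "wr"  ["wr"]
9. n7.sig = 21  [21]
10. n6.lim = 5  [S.sig - 16]
11. n3.lim = 25  [A.lim + 20]
12. n1.lim = 28  [(if B₀.off then B₁.lim else c.ok) + 3]
13. n0.live = "pu"  ["pu"]
14. n0.sig = -1  [-1]

28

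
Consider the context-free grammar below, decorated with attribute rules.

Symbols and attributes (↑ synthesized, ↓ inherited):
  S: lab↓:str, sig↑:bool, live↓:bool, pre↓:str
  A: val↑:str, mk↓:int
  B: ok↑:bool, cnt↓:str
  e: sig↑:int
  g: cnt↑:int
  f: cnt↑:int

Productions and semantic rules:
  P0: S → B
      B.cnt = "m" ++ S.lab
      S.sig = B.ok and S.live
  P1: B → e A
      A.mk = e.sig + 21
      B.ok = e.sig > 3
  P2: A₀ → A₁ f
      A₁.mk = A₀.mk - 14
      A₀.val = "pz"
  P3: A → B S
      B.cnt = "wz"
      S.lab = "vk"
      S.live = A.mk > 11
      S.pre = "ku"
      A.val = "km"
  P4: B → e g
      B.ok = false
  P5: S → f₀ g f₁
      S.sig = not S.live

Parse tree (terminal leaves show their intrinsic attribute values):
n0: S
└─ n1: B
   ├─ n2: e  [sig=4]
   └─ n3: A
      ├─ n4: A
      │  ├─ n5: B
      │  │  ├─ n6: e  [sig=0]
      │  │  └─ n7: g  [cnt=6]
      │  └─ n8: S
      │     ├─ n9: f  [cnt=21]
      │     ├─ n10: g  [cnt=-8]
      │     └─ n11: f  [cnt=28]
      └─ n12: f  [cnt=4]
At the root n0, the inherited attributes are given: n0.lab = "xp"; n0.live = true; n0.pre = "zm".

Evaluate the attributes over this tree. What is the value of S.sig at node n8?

1. n0.lab = "xp"  [given at root]
2. n0.live = true  [given at root]
3. n0.pre = "zm"  [given at root]
4. n1.cnt = "mxp"  ["m" ++ S.lab]
5. n2.sig = 4  [terminal]
6. n3.mk = 25  [e.sig + 21]
7. n4.mk = 11  [A₀.mk - 14]
8. n5.cnt = "wz"  ["wz"]
9. n6.sig = 0  [terminal]
10. n7.cnt = 6  [terminal]
11. n5.ok = false  [false]
12. n8.lab = "vk"  ["vk"]
13. n8.live = false  [A.mk > 11]
14. n8.pre = "ku"  ["ku"]
15. n9.cnt = 21  [terminal]
16. n10.cnt = -8  [terminal]
17. n11.cnt = 28  [terminal]
18. n8.sig = true  [not S.live]
19. n4.val = "km"  ["km"]
20. n12.cnt = 4  [terminal]
21. n3.val = "pz"  ["pz"]
22. n1.ok = true  [e.sig > 3]
23. n0.sig = true  [B.ok and S.live]

true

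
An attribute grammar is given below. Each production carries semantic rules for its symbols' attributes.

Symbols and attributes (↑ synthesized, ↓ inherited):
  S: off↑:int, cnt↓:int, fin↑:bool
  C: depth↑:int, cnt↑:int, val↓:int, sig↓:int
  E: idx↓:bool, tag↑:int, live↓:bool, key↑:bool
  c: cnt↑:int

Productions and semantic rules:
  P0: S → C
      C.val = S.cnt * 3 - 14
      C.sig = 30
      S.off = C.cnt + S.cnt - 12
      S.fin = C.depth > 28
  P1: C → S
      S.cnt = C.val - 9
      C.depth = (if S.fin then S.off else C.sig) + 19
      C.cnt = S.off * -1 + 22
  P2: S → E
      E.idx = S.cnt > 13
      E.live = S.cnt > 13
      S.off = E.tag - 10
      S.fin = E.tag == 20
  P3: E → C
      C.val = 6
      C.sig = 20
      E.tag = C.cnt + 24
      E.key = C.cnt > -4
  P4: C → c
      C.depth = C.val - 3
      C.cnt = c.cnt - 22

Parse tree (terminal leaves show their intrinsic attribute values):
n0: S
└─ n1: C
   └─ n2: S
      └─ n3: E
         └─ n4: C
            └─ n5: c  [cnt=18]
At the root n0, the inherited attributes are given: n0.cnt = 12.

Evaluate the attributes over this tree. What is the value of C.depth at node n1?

1. n0.cnt = 12  [given at root]
2. n1.val = 22  [S.cnt * 3 - 14]
3. n1.sig = 30  [30]
4. n2.cnt = 13  [C.val - 9]
5. n3.idx = false  [S.cnt > 13]
6. n3.live = false  [S.cnt > 13]
7. n4.val = 6  [6]
8. n4.sig = 20  [20]
9. n5.cnt = 18  [terminal]
10. n4.depth = 3  [C.val - 3]
11. n4.cnt = -4  [c.cnt - 22]
12. n3.tag = 20  [C.cnt + 24]
13. n3.key = false  [C.cnt > -4]
14. n2.off = 10  [E.tag - 10]
15. n2.fin = true  [E.tag == 20]
16. n1.depth = 29  [(if S.fin then S.off else C.sig) + 19]
17. n1.cnt = 12  [S.off * -1 + 22]
18. n0.off = 12  [C.cnt + S.cnt - 12]
19. n0.fin = true  [C.depth > 28]

29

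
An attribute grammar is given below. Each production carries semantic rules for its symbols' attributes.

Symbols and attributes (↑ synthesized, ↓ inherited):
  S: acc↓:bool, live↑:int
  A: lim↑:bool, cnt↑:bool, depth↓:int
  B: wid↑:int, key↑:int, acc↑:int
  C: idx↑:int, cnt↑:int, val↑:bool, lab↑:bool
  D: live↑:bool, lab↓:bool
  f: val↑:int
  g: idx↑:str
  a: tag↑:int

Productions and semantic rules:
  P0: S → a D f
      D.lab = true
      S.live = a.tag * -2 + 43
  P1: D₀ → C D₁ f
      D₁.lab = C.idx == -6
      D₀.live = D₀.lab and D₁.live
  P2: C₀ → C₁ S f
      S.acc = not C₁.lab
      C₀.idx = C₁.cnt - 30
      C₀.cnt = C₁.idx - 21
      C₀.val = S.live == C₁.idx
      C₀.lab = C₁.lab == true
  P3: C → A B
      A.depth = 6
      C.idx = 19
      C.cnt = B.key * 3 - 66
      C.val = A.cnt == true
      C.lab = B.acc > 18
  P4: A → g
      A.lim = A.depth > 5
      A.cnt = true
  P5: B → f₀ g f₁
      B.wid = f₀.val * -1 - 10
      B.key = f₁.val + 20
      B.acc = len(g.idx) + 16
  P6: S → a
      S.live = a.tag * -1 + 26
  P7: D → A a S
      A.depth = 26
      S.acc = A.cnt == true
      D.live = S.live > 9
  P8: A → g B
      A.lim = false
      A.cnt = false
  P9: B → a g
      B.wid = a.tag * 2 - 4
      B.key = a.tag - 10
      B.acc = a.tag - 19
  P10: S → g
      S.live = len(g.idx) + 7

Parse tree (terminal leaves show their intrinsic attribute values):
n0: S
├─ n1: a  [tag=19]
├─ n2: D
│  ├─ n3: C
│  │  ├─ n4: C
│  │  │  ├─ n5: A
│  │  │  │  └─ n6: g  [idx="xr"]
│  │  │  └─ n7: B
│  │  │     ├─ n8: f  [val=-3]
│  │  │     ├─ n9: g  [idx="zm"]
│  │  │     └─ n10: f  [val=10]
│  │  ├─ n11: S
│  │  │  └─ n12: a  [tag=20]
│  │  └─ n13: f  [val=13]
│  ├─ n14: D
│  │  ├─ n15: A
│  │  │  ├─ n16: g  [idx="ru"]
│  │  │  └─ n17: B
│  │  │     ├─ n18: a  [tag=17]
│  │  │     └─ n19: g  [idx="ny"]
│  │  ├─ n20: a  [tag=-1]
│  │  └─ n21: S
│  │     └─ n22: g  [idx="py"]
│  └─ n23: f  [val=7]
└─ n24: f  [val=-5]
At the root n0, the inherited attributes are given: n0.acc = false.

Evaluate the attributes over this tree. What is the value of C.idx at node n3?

1. n0.acc = false  [given at root]
2. n1.tag = 19  [terminal]
3. n2.lab = true  [true]
4. n5.depth = 6  [6]
5. n6.idx = "xr"  [terminal]
6. n5.lim = true  [A.depth > 5]
7. n5.cnt = true  [true]
8. n8.val = -3  [terminal]
9. n9.idx = "zm"  [terminal]
10. n10.val = 10  [terminal]
11. n7.wid = -7  [f₀.val * -1 - 10]
12. n7.key = 30  [f₁.val + 20]
13. n7.acc = 18  [len(g.idx) + 16]
14. n4.idx = 19  [19]
15. n4.cnt = 24  [B.key * 3 - 66]
16. n4.val = true  [A.cnt == true]
17. n4.lab = false  [B.acc > 18]
18. n11.acc = true  [not C₁.lab]
19. n12.tag = 20  [terminal]
20. n11.live = 6  [a.tag * -1 + 26]
21. n13.val = 13  [terminal]
22. n3.idx = -6  [C₁.cnt - 30]
23. n3.cnt = -2  [C₁.idx - 21]
24. n3.val = false  [S.live == C₁.idx]
25. n3.lab = false  [C₁.lab == true]
26. n14.lab = true  [C.idx == -6]
27. n15.depth = 26  [26]
28. n16.idx = "ru"  [terminal]
29. n18.tag = 17  [terminal]
30. n19.idx = "ny"  [terminal]
31. n17.wid = 30  [a.tag * 2 - 4]
32. n17.key = 7  [a.tag - 10]
33. n17.acc = -2  [a.tag - 19]
34. n15.lim = false  [false]
35. n15.cnt = false  [false]
36. n20.tag = -1  [terminal]
37. n21.acc = false  [A.cnt == true]
38. n22.idx = "py"  [terminal]
39. n21.live = 9  [len(g.idx) + 7]
40. n14.live = false  [S.live > 9]
41. n23.val = 7  [terminal]
42. n2.live = false  [D₀.lab and D₁.live]
43. n24.val = -5  [terminal]
44. n0.live = 5  [a.tag * -2 + 43]

-6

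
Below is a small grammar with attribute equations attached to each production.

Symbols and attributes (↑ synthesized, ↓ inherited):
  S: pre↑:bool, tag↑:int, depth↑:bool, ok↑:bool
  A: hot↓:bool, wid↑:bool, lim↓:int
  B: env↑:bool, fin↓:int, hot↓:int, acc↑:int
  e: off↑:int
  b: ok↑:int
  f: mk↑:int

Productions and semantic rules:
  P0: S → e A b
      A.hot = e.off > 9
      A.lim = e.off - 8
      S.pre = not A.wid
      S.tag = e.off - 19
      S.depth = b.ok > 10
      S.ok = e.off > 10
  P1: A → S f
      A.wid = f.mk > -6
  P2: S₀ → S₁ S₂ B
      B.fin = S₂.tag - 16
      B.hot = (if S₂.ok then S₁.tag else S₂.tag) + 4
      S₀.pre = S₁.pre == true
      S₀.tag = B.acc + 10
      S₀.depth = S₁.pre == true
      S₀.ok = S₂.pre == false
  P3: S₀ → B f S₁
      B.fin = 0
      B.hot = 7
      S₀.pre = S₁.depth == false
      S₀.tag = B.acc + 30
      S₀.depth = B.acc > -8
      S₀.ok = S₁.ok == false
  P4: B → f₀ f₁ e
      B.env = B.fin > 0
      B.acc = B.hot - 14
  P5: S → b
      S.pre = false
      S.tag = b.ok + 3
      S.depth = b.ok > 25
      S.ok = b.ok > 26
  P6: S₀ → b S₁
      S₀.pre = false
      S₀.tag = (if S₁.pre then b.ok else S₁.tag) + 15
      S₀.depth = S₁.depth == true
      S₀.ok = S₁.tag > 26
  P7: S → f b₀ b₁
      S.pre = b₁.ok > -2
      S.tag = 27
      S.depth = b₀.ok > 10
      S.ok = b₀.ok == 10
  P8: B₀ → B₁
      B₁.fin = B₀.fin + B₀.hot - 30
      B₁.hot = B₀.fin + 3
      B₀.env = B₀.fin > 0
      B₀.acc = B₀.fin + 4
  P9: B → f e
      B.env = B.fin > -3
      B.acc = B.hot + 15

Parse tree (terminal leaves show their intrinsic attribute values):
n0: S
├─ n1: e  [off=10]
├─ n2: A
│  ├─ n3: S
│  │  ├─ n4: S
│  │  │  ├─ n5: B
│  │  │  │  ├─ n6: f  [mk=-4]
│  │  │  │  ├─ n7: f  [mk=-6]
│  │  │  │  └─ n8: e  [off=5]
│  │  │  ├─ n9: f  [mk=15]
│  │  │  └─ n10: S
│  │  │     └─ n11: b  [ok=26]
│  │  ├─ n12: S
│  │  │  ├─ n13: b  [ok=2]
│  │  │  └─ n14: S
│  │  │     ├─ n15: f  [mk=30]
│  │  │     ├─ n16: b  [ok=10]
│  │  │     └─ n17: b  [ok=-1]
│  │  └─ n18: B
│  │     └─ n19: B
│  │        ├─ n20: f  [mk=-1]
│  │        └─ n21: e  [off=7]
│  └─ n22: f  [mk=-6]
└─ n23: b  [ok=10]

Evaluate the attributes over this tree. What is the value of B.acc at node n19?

1. n1.off = 10  [terminal]
2. n2.hot = true  [e.off > 9]
3. n2.lim = 2  [e.off - 8]
4. n5.fin = 0  [0]
5. n5.hot = 7  [7]
6. n6.mk = -4  [terminal]
7. n7.mk = -6  [terminal]
8. n8.off = 5  [terminal]
9. n5.env = false  [B.fin > 0]
10. n5.acc = -7  [B.hot - 14]
11. n9.mk = 15  [terminal]
12. n11.ok = 26  [terminal]
13. n10.pre = false  [false]
14. n10.tag = 29  [b.ok + 3]
15. n10.depth = true  [b.ok > 25]
16. n10.ok = false  [b.ok > 26]
17. n4.pre = false  [S₁.depth == false]
18. n4.tag = 23  [B.acc + 30]
19. n4.depth = true  [B.acc > -8]
20. n4.ok = true  [S₁.ok == false]
21. n13.ok = 2  [terminal]
22. n15.mk = 30  [terminal]
23. n16.ok = 10  [terminal]
24. n17.ok = -1  [terminal]
25. n14.pre = true  [b₁.ok > -2]
26. n14.tag = 27  [27]
27. n14.depth = false  [b₀.ok > 10]
28. n14.ok = true  [b₀.ok == 10]
29. n12.pre = false  [false]
30. n12.tag = 17  [(if S₁.pre then b.ok else S₁.tag) + 15]
31. n12.depth = false  [S₁.depth == true]
32. n12.ok = true  [S₁.tag > 26]
33. n18.fin = 1  [S₂.tag - 16]
34. n18.hot = 27  [(if S₂.ok then S₁.tag else S₂.tag) + 4]
35. n19.fin = -2  [B₀.fin + B₀.hot - 30]
36. n19.hot = 4  [B₀.fin + 3]
37. n20.mk = -1  [terminal]
38. n21.off = 7  [terminal]
39. n19.env = true  [B.fin > -3]
40. n19.acc = 19  [B.hot + 15]
41. n18.env = true  [B₀.fin > 0]
42. n18.acc = 5  [B₀.fin + 4]
43. n3.pre = false  [S₁.pre == true]
44. n3.tag = 15  [B.acc + 10]
45. n3.depth = false  [S₁.pre == true]
46. n3.ok = true  [S₂.pre == false]
47. n22.mk = -6  [terminal]
48. n2.wid = false  [f.mk > -6]
49. n23.ok = 10  [terminal]
50. n0.pre = true  [not A.wid]
51. n0.tag = -9  [e.off - 19]
52. n0.depth = false  [b.ok > 10]
53. n0.ok = false  [e.off > 10]

19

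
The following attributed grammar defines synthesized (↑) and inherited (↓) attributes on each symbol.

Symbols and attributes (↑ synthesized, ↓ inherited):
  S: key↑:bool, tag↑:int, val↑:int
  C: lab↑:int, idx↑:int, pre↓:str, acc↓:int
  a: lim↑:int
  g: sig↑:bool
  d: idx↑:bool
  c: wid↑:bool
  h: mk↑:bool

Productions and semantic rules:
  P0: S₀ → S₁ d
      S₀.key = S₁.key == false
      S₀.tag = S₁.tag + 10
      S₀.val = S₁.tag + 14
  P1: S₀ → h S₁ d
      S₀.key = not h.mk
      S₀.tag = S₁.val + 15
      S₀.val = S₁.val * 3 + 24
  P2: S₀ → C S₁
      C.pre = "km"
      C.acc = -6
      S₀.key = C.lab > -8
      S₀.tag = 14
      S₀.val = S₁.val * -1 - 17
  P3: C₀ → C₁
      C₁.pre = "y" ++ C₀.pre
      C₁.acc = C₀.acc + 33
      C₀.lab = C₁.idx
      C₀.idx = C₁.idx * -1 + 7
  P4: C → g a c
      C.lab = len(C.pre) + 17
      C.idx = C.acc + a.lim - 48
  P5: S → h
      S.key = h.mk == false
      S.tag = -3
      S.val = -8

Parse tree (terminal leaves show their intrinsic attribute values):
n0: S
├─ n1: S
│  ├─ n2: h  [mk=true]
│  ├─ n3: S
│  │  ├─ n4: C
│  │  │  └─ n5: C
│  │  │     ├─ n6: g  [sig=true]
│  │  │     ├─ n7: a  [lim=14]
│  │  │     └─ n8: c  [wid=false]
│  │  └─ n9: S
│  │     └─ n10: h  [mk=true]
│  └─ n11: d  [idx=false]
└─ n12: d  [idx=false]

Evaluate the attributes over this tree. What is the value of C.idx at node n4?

1. n2.mk = true  [terminal]
2. n4.pre = "km"  ["km"]
3. n4.acc = -6  [-6]
4. n5.pre = "ykm"  ["y" ++ C₀.pre]
5. n5.acc = 27  [C₀.acc + 33]
6. n6.sig = true  [terminal]
7. n7.lim = 14  [terminal]
8. n8.wid = false  [terminal]
9. n5.lab = 20  [len(C.pre) + 17]
10. n5.idx = -7  [C.acc + a.lim - 48]
11. n4.lab = -7  [C₁.idx]
12. n4.idx = 14  [C₁.idx * -1 + 7]
13. n10.mk = true  [terminal]
14. n9.key = false  [h.mk == false]
15. n9.tag = -3  [-3]
16. n9.val = -8  [-8]
17. n3.key = true  [C.lab > -8]
18. n3.tag = 14  [14]
19. n3.val = -9  [S₁.val * -1 - 17]
20. n11.idx = false  [terminal]
21. n1.key = false  [not h.mk]
22. n1.tag = 6  [S₁.val + 15]
23. n1.val = -3  [S₁.val * 3 + 24]
24. n12.idx = false  [terminal]
25. n0.key = true  [S₁.key == false]
26. n0.tag = 16  [S₁.tag + 10]
27. n0.val = 20  [S₁.tag + 14]

14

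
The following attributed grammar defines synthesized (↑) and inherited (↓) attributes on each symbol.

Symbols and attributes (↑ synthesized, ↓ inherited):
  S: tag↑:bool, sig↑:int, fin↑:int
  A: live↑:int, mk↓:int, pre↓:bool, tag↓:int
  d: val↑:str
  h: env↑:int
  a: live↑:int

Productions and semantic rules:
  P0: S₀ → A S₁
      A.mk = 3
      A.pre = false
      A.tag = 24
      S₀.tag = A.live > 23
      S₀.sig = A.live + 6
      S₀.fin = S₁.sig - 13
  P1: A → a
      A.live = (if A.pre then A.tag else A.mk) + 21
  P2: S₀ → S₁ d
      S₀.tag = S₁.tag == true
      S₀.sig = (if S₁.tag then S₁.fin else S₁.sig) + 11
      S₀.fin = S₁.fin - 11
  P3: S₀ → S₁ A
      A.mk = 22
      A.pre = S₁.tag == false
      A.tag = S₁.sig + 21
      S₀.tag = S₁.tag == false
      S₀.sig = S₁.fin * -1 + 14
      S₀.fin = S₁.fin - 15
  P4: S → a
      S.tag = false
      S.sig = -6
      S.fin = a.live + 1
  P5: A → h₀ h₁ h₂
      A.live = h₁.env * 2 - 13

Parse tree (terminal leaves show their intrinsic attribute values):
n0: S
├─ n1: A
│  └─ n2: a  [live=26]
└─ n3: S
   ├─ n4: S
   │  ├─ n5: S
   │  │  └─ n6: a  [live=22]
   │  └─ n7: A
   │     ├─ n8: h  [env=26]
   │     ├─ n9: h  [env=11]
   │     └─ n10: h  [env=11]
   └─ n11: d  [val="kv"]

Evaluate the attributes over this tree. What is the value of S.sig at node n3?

1. n1.mk = 3  [3]
2. n1.pre = false  [false]
3. n1.tag = 24  [24]
4. n2.live = 26  [terminal]
5. n1.live = 24  [(if A.pre then A.tag else A.mk) + 21]
6. n6.live = 22  [terminal]
7. n5.tag = false  [false]
8. n5.sig = -6  [-6]
9. n5.fin = 23  [a.live + 1]
10. n7.mk = 22  [22]
11. n7.pre = true  [S₁.tag == false]
12. n7.tag = 15  [S₁.sig + 21]
13. n8.env = 26  [terminal]
14. n9.env = 11  [terminal]
15. n10.env = 11  [terminal]
16. n7.live = 9  [h₁.env * 2 - 13]
17. n4.tag = true  [S₁.tag == false]
18. n4.sig = -9  [S₁.fin * -1 + 14]
19. n4.fin = 8  [S₁.fin - 15]
20. n11.val = "kv"  [terminal]
21. n3.tag = true  [S₁.tag == true]
22. n3.sig = 19  [(if S₁.tag then S₁.fin else S₁.sig) + 11]
23. n3.fin = -3  [S₁.fin - 11]
24. n0.tag = true  [A.live > 23]
25. n0.sig = 30  [A.live + 6]
26. n0.fin = 6  [S₁.sig - 13]

19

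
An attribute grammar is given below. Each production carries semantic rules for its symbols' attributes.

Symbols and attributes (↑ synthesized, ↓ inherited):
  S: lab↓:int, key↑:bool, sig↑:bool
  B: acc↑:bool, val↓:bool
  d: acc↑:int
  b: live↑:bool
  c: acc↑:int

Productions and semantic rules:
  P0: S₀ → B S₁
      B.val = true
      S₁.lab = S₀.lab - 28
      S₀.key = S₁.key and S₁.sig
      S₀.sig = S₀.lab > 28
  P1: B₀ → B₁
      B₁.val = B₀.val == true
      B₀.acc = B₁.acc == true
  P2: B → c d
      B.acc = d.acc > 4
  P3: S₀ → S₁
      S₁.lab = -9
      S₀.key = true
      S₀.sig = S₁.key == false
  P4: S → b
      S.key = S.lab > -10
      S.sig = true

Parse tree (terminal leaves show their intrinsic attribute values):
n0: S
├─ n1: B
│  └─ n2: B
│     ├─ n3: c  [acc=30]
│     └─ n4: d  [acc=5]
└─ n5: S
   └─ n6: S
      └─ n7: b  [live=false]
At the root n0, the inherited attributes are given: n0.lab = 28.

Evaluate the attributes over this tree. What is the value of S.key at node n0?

1. n0.lab = 28  [given at root]
2. n1.val = true  [true]
3. n2.val = true  [B₀.val == true]
4. n3.acc = 30  [terminal]
5. n4.acc = 5  [terminal]
6. n2.acc = true  [d.acc > 4]
7. n1.acc = true  [B₁.acc == true]
8. n5.lab = 0  [S₀.lab - 28]
9. n6.lab = -9  [-9]
10. n7.live = false  [terminal]
11. n6.key = true  [S.lab > -10]
12. n6.sig = true  [true]
13. n5.key = true  [true]
14. n5.sig = false  [S₁.key == false]
15. n0.key = false  [S₁.key and S₁.sig]
16. n0.sig = false  [S₀.lab > 28]

false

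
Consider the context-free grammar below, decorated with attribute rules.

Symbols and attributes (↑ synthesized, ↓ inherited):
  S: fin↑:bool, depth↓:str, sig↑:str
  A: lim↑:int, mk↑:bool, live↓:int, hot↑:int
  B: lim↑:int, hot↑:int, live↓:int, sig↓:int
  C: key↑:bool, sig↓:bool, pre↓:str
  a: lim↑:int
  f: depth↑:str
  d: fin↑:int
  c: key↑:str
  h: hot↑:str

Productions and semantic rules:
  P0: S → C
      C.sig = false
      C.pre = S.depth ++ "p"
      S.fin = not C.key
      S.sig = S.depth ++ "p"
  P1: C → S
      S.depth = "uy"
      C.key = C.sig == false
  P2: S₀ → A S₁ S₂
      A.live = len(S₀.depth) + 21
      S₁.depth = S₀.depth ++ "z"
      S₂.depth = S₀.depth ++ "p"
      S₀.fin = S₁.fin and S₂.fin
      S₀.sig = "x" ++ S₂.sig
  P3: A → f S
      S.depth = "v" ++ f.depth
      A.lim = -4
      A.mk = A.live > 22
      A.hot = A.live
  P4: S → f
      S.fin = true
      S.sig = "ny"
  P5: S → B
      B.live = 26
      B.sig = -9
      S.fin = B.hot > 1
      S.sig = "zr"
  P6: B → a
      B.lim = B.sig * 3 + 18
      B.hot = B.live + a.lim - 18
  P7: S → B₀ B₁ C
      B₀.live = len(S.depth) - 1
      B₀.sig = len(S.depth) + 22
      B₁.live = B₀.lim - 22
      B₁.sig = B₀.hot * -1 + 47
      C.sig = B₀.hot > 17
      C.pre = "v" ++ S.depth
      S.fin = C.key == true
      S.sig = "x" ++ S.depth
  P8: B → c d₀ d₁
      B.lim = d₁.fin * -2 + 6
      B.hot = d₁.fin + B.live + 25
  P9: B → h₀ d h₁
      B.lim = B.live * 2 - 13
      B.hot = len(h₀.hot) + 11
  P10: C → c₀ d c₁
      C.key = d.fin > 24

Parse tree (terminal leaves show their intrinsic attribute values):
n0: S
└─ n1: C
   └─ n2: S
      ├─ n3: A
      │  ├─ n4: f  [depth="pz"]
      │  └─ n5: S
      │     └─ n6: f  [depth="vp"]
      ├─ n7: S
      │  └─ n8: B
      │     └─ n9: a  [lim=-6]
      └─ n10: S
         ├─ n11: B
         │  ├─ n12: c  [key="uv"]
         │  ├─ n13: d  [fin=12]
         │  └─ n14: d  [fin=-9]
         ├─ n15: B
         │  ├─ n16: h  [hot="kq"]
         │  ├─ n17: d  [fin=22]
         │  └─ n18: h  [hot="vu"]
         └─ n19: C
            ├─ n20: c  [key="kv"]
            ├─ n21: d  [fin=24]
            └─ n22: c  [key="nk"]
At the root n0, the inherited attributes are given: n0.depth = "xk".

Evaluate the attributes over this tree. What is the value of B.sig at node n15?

29

1. n0.depth = "xk"  [given at root]
2. n1.sig = false  [false]
3. n1.pre = "xkp"  [S.depth ++ "p"]
4. n2.depth = "uy"  ["uy"]
5. n3.live = 23  [len(S₀.depth) + 21]
6. n4.depth = "pz"  [terminal]
7. n5.depth = "vpz"  ["v" ++ f.depth]
8. n6.depth = "vp"  [terminal]
9. n5.fin = true  [true]
10. n5.sig = "ny"  ["ny"]
11. n3.lim = -4  [-4]
12. n3.mk = true  [A.live > 22]
13. n3.hot = 23  [A.live]
14. n7.depth = "uyz"  [S₀.depth ++ "z"]
15. n8.live = 26  [26]
16. n8.sig = -9  [-9]
17. n9.lim = -6  [terminal]
18. n8.lim = -9  [B.sig * 3 + 18]
19. n8.hot = 2  [B.live + a.lim - 18]
20. n7.fin = true  [B.hot > 1]
21. n7.sig = "zr"  ["zr"]
22. n10.depth = "uyp"  [S₀.depth ++ "p"]
23. n11.live = 2  [len(S.depth) - 1]
24. n11.sig = 25  [len(S.depth) + 22]
25. n12.key = "uv"  [terminal]
26. n13.fin = 12  [terminal]
27. n14.fin = -9  [terminal]
28. n11.lim = 24  [d₁.fin * -2 + 6]
29. n11.hot = 18  [d₁.fin + B.live + 25]
30. n15.live = 2  [B₀.lim - 22]
31. n15.sig = 29  [B₀.hot * -1 + 47]
32. n16.hot = "kq"  [terminal]
33. n17.fin = 22  [terminal]
34. n18.hot = "vu"  [terminal]
35. n15.lim = -9  [B.live * 2 - 13]
36. n15.hot = 13  [len(h₀.hot) + 11]
37. n19.sig = true  [B₀.hot > 17]
38. n19.pre = "vuyp"  ["v" ++ S.depth]
39. n20.key = "kv"  [terminal]
40. n21.fin = 24  [terminal]
41. n22.key = "nk"  [terminal]
42. n19.key = false  [d.fin > 24]
43. n10.fin = false  [C.key == true]
44. n10.sig = "xuyp"  ["x" ++ S.depth]
45. n2.fin = false  [S₁.fin and S₂.fin]
46. n2.sig = "xxuyp"  ["x" ++ S₂.sig]
47. n1.key = true  [C.sig == false]
48. n0.fin = false  [not C.key]
49. n0.sig = "xkp"  [S.depth ++ "p"]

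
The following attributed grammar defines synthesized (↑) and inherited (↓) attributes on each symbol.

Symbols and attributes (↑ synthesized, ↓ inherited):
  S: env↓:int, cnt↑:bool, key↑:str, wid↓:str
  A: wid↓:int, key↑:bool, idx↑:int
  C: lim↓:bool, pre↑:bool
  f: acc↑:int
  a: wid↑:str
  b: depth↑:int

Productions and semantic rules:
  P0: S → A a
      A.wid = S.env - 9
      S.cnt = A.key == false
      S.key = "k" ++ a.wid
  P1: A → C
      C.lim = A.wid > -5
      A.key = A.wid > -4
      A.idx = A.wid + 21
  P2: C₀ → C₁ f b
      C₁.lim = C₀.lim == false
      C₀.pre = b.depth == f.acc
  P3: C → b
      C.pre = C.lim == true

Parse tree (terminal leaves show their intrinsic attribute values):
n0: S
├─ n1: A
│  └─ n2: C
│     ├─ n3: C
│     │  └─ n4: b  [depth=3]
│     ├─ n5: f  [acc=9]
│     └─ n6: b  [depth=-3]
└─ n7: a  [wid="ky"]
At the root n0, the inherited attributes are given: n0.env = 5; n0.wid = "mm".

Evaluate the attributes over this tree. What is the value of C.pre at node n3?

false

1. n0.env = 5  [given at root]
2. n0.wid = "mm"  [given at root]
3. n1.wid = -4  [S.env - 9]
4. n2.lim = true  [A.wid > -5]
5. n3.lim = false  [C₀.lim == false]
6. n4.depth = 3  [terminal]
7. n3.pre = false  [C.lim == true]
8. n5.acc = 9  [terminal]
9. n6.depth = -3  [terminal]
10. n2.pre = false  [b.depth == f.acc]
11. n1.key = false  [A.wid > -4]
12. n1.idx = 17  [A.wid + 21]
13. n7.wid = "ky"  [terminal]
14. n0.cnt = true  [A.key == false]
15. n0.key = "kky"  ["k" ++ a.wid]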